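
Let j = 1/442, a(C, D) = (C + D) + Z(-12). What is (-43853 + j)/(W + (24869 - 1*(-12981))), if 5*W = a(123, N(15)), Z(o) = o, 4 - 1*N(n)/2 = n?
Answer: -96915125/83687838 ≈ -1.1581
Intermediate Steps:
N(n) = 8 - 2*n
a(C, D) = -12 + C + D (a(C, D) = (C + D) - 12 = -12 + C + D)
W = 89/5 (W = (-12 + 123 + (8 - 2*15))/5 = (-12 + 123 + (8 - 30))/5 = (-12 + 123 - 22)/5 = (⅕)*89 = 89/5 ≈ 17.800)
j = 1/442 ≈ 0.0022624
(-43853 + j)/(W + (24869 - 1*(-12981))) = (-43853 + 1/442)/(89/5 + (24869 - 1*(-12981))) = -19383025/(442*(89/5 + (24869 + 12981))) = -19383025/(442*(89/5 + 37850)) = -19383025/(442*189339/5) = -19383025/442*5/189339 = -96915125/83687838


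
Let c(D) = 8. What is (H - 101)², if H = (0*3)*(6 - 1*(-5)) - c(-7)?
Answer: 11881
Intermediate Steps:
H = -8 (H = (0*3)*(6 - 1*(-5)) - 1*8 = 0*(6 + 5) - 8 = 0*11 - 8 = 0 - 8 = -8)
(H - 101)² = (-8 - 101)² = (-109)² = 11881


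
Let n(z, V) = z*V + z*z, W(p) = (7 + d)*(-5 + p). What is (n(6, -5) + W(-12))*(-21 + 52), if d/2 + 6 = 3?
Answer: -341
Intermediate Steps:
d = -6 (d = -12 + 2*3 = -12 + 6 = -6)
W(p) = -5 + p (W(p) = (7 - 6)*(-5 + p) = 1*(-5 + p) = -5 + p)
n(z, V) = z² + V*z (n(z, V) = V*z + z² = z² + V*z)
(n(6, -5) + W(-12))*(-21 + 52) = (6*(-5 + 6) + (-5 - 12))*(-21 + 52) = (6*1 - 17)*31 = (6 - 17)*31 = -11*31 = -341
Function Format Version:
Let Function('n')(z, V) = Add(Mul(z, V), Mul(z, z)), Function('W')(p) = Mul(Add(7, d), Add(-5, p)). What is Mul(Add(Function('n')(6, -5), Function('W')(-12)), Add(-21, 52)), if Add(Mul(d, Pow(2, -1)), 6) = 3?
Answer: -341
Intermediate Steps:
d = -6 (d = Add(-12, Mul(2, 3)) = Add(-12, 6) = -6)
Function('W')(p) = Add(-5, p) (Function('W')(p) = Mul(Add(7, -6), Add(-5, p)) = Mul(1, Add(-5, p)) = Add(-5, p))
Function('n')(z, V) = Add(Pow(z, 2), Mul(V, z)) (Function('n')(z, V) = Add(Mul(V, z), Pow(z, 2)) = Add(Pow(z, 2), Mul(V, z)))
Mul(Add(Function('n')(6, -5), Function('W')(-12)), Add(-21, 52)) = Mul(Add(Mul(6, Add(-5, 6)), Add(-5, -12)), Add(-21, 52)) = Mul(Add(Mul(6, 1), -17), 31) = Mul(Add(6, -17), 31) = Mul(-11, 31) = -341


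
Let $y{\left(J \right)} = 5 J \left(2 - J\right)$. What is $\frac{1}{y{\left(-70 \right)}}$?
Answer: $- \frac{1}{25200} \approx -3.9683 \cdot 10^{-5}$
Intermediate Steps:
$y{\left(J \right)} = 5 J \left(2 - J\right)$
$\frac{1}{y{\left(-70 \right)}} = \frac{1}{5 \left(-70\right) \left(2 - -70\right)} = \frac{1}{5 \left(-70\right) \left(2 + 70\right)} = \frac{1}{5 \left(-70\right) 72} = \frac{1}{-25200} = - \frac{1}{25200}$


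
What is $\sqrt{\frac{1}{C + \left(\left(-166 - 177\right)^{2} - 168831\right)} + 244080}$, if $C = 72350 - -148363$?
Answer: $\frac{7 \sqrt{143164177376539}}{169531} \approx 494.04$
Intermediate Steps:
$C = 220713$ ($C = 72350 + 148363 = 220713$)
$\sqrt{\frac{1}{C + \left(\left(-166 - 177\right)^{2} - 168831\right)} + 244080} = \sqrt{\frac{1}{220713 + \left(\left(-166 - 177\right)^{2} - 168831\right)} + 244080} = \sqrt{\frac{1}{220713 - \left(168831 - \left(-166 - 177\right)^{2}\right)} + 244080} = \sqrt{\frac{1}{220713 - \left(168831 - \left(-343\right)^{2}\right)} + 244080} = \sqrt{\frac{1}{220713 + \left(117649 - 168831\right)} + 244080} = \sqrt{\frac{1}{220713 - 51182} + 244080} = \sqrt{\frac{1}{169531} + 244080} = \sqrt{\frac{41379126481}{169531}} = \frac{7 \sqrt{143164177376539}}{169531}$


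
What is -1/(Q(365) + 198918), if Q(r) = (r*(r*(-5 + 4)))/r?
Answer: -1/198553 ≈ -5.0364e-6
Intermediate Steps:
Q(r) = -r (Q(r) = (r*(r*(-1)))/r = (r*(-r))/r = (-r**2)/r = -r)
-1/(Q(365) + 198918) = -1/(-1*365 + 198918) = -1/(-365 + 198918) = -1/198553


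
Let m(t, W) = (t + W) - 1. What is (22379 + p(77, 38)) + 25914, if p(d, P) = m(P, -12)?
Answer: 48318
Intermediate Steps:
m(t, W) = -1 + W + t (m(t, W) = (W + t) - 1 = -1 + W + t)
p(d, P) = -13 + P (p(d, P) = -1 - 12 + P = -13 + P)
(22379 + p(77, 38)) + 25914 = (22379 + (-13 + 38)) + 25914 = (22379 + 25) + 25914 = 22404 + 25914 = 48318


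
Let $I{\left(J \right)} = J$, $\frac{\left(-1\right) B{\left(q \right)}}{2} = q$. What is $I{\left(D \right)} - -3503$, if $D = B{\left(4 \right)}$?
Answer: $3495$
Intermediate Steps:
$B{\left(q \right)} = - 2 q$
$D = -8$ ($D = \left(-2\right) 4 = -8$)
$I{\left(D \right)} - -3503 = -8 - -3503 = -8 + 3503 = 3495$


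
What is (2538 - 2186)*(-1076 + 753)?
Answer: -113696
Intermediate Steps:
(2538 - 2186)*(-1076 + 753) = 352*(-323) = -113696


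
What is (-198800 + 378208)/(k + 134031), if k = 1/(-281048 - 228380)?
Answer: 91395458624/68279144267 ≈ 1.3386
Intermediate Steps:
k = -1/509428 (k = 1/(-509428) = -1/509428 ≈ -1.9630e-6)
(-198800 + 378208)/(k + 134031) = (-198800 + 378208)/(-1/509428 + 134031) = 179408/(68279144267/509428) = 179408*(509428/68279144267) = 91395458624/68279144267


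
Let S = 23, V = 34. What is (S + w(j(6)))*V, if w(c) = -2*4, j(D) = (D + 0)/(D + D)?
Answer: 510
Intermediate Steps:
j(D) = ½ (j(D) = D/((2*D)) = D*(1/(2*D)) = ½)
w(c) = -8
(S + w(j(6)))*V = (23 - 8)*34 = 15*34 = 510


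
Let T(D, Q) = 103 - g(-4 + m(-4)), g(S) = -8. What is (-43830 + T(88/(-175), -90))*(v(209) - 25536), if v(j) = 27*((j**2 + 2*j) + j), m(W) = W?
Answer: -51185330820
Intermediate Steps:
T(D, Q) = 111 (T(D, Q) = 103 - 1*(-8) = 103 + 8 = 111)
v(j) = 27*j**2 + 81*j (v(j) = 27*(j**2 + 3*j) = 27*j**2 + 81*j)
(-43830 + T(88/(-175), -90))*(v(209) - 25536) = (-43830 + 111)*(27*209*(3 + 209) - 25536) = -43719*(27*209*212 - 25536) = -43719*(1196316 - 25536) = -43719*1170780 = -51185330820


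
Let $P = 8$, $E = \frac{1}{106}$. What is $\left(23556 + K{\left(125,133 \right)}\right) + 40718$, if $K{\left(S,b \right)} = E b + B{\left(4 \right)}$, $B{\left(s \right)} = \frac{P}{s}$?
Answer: $\frac{6813389}{106} \approx 64277.0$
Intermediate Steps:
$E = \frac{1}{106} \approx 0.009434$
$B{\left(s \right)} = \frac{8}{s}$
$K{\left(S,b \right)} = 2 + \frac{b}{106}$ ($K{\left(S,b \right)} = \frac{b}{106} + \frac{8}{4} = \frac{b}{106} + 8 \cdot \frac{1}{4} = \frac{b}{106} + 2 = 2 + \frac{b}{106}$)
$\left(23556 + K{\left(125,133 \right)}\right) + 40718 = \left(23556 + \left(2 + \frac{1}{106} \cdot 133\right)\right) + 40718 = \left(23556 + \left(2 + \frac{133}{106}\right)\right) + 40718 = \left(23556 + \frac{345}{106}\right) + 40718 = \frac{2497281}{106} + 40718 = \frac{6813389}{106}$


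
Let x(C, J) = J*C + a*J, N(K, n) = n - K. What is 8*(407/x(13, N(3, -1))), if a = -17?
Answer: 407/2 ≈ 203.50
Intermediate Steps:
x(C, J) = -17*J + C*J (x(C, J) = J*C - 17*J = C*J - 17*J = -17*J + C*J)
8*(407/x(13, N(3, -1))) = 8*(407/(((-1 - 1*3)*(-17 + 13)))) = 8*(407/(((-1 - 3)*(-4)))) = 8*(407/((-4*(-4)))) = 8*(407/16) = 407/2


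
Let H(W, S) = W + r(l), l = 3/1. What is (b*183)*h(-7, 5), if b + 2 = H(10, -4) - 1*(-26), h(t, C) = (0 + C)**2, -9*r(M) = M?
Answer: 154025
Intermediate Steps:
l = 3 (l = 3*1 = 3)
r(M) = -M/9
H(W, S) = -1/3 + W (H(W, S) = W - 1/9*3 = W - 1/3 = -1/3 + W)
h(t, C) = C**2
b = 101/3 (b = -2 + ((-1/3 + 10) - 1*(-26)) = -2 + (29/3 + 26) = -2 + 107/3 = 101/3 ≈ 33.667)
(b*183)*h(-7, 5) = ((101/3)*183)*5**2 = 6161*25 = 154025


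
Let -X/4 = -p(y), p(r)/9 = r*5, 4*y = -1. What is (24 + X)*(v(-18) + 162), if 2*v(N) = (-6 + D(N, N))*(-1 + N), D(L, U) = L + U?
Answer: -11781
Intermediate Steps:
v(N) = (-1 + N)*(-6 + 2*N)/2 (v(N) = ((-6 + (N + N))*(-1 + N))/2 = ((-6 + 2*N)*(-1 + N))/2 = ((-1 + N)*(-6 + 2*N))/2 = (-1 + N)*(-6 + 2*N)/2)
y = -¼ (y = (¼)*(-1) = -¼ ≈ -0.25000)
p(r) = 45*r (p(r) = 9*(r*5) = 9*(5*r) = 45*r)
X = -45 (X = -(-4)*45*(-¼) = -(-4)*(-45)/4 = -4*45/4 = -45)
(24 + X)*(v(-18) + 162) = (24 - 45)*((3 + (-18)² - 4*(-18)) + 162) = -21*((3 + 324 + 72) + 162) = -21*(399 + 162) = -21*561 = -11781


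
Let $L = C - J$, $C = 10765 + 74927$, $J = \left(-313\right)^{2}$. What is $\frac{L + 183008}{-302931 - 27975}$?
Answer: $- \frac{170731}{330906} \approx -0.51595$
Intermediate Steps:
$J = 97969$
$C = 85692$
$L = -12277$ ($L = 85692 - 97969 = -12277$)
$\frac{L + 183008}{-302931 - 27975} = \frac{-12277 + 183008}{-302931 - 27975} = \frac{170731}{-330906} = 170731 \left(- \frac{1}{330906}\right) = - \frac{170731}{330906}$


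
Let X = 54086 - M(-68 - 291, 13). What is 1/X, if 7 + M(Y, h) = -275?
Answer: 1/54368 ≈ 1.8393e-5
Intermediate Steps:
M(Y, h) = -282 (M(Y, h) = -7 - 275 = -282)
X = 54368 (X = 54086 - 1*(-282) = 54086 + 282 = 54368)
1/X = 1/54368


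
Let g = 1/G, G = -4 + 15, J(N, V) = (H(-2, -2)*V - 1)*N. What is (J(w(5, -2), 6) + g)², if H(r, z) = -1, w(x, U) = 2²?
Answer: 94249/121 ≈ 778.92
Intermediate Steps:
w(x, U) = 4
J(N, V) = N*(-1 - V) (J(N, V) = (-V - 1)*N = (-1 - V)*N = N*(-1 - V))
G = 11
g = 1/11 ≈ 0.090909
(J(w(5, -2), 6) + g)² = (4*(-1 - 1*6) + 1/11)² = (4*(-1 - 6) + 1/11)² = (4*(-7) + 1/11)² = (-28 + 1/11)² = (-307/11)² = 94249/121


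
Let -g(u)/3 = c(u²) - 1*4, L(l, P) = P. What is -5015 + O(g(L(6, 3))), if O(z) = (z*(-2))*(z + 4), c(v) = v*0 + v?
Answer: -5345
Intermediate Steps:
c(v) = v (c(v) = 0 + v = v)
g(u) = 12 - 3*u² (g(u) = -3*(u² - 1*4) = -3*(u² - 4) = -3*(-4 + u²) = 12 - 3*u²)
O(z) = -2*z*(4 + z) (O(z) = (-2*z)*(4 + z) = -2*z*(4 + z))
-5015 + O(g(L(6, 3))) = -5015 - 2*(12 - 3*3²)*(4 + (12 - 3*3²)) = -5015 - 2*(12 - 3*9)*(4 + (12 - 3*9)) = -5015 - 2*(12 - 27)*(4 + (12 - 27)) = -5015 - 2*(-15)*(4 - 15) = -5015 - 2*(-15)*(-11) = -5015 - 330 = -5345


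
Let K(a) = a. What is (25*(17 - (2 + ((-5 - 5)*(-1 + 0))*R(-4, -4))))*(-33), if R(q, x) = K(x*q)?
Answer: 119625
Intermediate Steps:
R(q, x) = q*x (R(q, x) = x*q = q*x)
(25*(17 - (2 + ((-5 - 5)*(-1 + 0))*R(-4, -4))))*(-33) = (25*(17 - (2 + ((-5 - 5)*(-1 + 0))*(-4*(-4)))))*(-33) = (25*(17 - (2 - 10*(-1)*16)))*(-33) = (25*(17 - (2 + 10*16)))*(-33) = (25*(17 - (2 + 160)))*(-33) = (25*(17 - 1*162))*(-33) = (25*(17 - 162))*(-33) = (25*(-145))*(-33) = -3625*(-33) = 119625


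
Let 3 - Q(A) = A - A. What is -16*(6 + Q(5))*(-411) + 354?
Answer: 59538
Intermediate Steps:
Q(A) = 3 (Q(A) = 3 - (A - A) = 3 - 1*0 = 3 + 0 = 3)
-16*(6 + Q(5))*(-411) + 354 = -16*(6 + 3)*(-411) + 354 = -16*9*(-411) + 354 = -144*(-411) + 354 = 59184 + 354 = 59538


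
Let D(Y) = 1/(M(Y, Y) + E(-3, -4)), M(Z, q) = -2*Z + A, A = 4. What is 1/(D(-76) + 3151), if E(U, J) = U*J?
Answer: 168/529369 ≈ 0.00031736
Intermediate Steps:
M(Z, q) = 4 - 2*Z (M(Z, q) = -2*Z + 4 = 4 - 2*Z)
E(U, J) = J*U
D(Y) = 1/(16 - 2*Y) (D(Y) = 1/((4 - 2*Y) - 4*(-3)) = 1/((4 - 2*Y) + 12) = 1/(16 - 2*Y))
1/(D(-76) + 3151) = 1/(-1/(-16 + 2*(-76)) + 3151) = 1/(-1/(-16 - 152) + 3151) = 1/(-1/(-168) + 3151) = 1/(-1*(-1/168) + 3151) = 1/(1/168 + 3151) = 1/(529369/168) = 168/529369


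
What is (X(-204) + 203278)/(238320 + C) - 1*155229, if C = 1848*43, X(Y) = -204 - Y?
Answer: -24664544629/158892 ≈ -1.5523e+5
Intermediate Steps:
C = 79464
(X(-204) + 203278)/(238320 + C) - 1*155229 = ((-204 - 1*(-204)) + 203278)/(238320 + 79464) - 1*155229 = ((-204 + 204) + 203278)/317784 - 155229 = (0 + 203278)*(1/317784) - 155229 = 203278*(1/317784) - 155229 = 101639/158892 - 155229 = -24664544629/158892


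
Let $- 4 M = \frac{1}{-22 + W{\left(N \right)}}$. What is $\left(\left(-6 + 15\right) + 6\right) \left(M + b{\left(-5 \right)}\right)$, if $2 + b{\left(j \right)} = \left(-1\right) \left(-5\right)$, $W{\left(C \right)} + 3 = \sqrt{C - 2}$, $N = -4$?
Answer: $\frac{113955}{2524} + \frac{15 i \sqrt{6}}{2524} \approx 45.149 + 0.014557 i$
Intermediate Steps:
$W{\left(C \right)} = -3 + \sqrt{-2 + C}$ ($W{\left(C \right)} = -3 + \sqrt{C - 2} = -3 + \sqrt{-2 + C}$)
$M = - \frac{1}{4 \left(-25 + i \sqrt{6}\right)}$ ($M = - \frac{1}{4 \left(-22 - \left(3 - \sqrt{-2 - 4}\right)\right)} = - \frac{1}{4 \left(-22 - \left(3 - \sqrt{-6}\right)\right)} = - \frac{1}{4 \left(-22 - \left(3 - i \sqrt{6}\right)\right)} = - \frac{1}{4 \left(-25 + i \sqrt{6}\right)} \approx 0.0099049 + 0.00097048 i$)
$b{\left(j \right)} = 3$ ($b{\left(j \right)} = -2 - -5 = -2 + 5 = 3$)
$\left(\left(-6 + 15\right) + 6\right) \left(M + b{\left(-5 \right)}\right) = \left(\left(-6 + 15\right) + 6\right) \left(\left(\frac{25}{2524} + \frac{i \sqrt{6}}{2524}\right) + 3\right) = \left(9 + 6\right) \left(\frac{7597}{2524} + \frac{i \sqrt{6}}{2524}\right) = 15 \left(\frac{7597}{2524} + \frac{i \sqrt{6}}{2524}\right) = \frac{113955}{2524} + \frac{15 i \sqrt{6}}{2524}$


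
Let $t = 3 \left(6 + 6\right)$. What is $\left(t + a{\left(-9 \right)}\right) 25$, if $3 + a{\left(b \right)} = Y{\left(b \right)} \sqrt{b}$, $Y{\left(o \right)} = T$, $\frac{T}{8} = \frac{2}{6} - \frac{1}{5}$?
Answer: $825 + 80 i \approx 825.0 + 80.0 i$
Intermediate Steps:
$T = \frac{16}{15}$ ($T = 8 \left(\frac{2}{6} - \frac{1}{5}\right) = 8 \left(2 \cdot \frac{1}{6} - \frac{1}{5}\right) = 8 \left(\frac{1}{3} - \frac{1}{5}\right) = 8 \cdot \frac{2}{15} = \frac{16}{15} \approx 1.0667$)
$Y{\left(o \right)} = \frac{16}{15}$
$t = 36$ ($t = 3 \cdot 12 = 36$)
$a{\left(b \right)} = -3 + \frac{16 \sqrt{b}}{15}$
$\left(t + a{\left(-9 \right)}\right) 25 = \left(36 - \left(3 - \frac{16 \sqrt{-9}}{15}\right)\right) 25 = \left(36 - \left(3 - \frac{16 \cdot 3 i}{15}\right)\right) 25 = \left(36 - \left(3 - \frac{16 i}{5}\right)\right) 25 = \left(33 + \frac{16 i}{5}\right) 25 = 825 + 80 i$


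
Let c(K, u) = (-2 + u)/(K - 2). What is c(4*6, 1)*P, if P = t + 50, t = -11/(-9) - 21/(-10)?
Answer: -4799/1980 ≈ -2.4237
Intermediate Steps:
t = 299/90 (t = -11*(-1/9) - 21*(-1/10) = 11/9 + 21/10 = 299/90 ≈ 3.3222)
c(K, u) = (-2 + u)/(-2 + K)
P = 4799/90 (P = 299/90 + 50 = 4799/90 ≈ 53.322)
c(4*6, 1)*P = ((-2 + 1)/(-2 + 4*6))*(4799/90) = (-1/(-2 + 24))*(4799/90) = (-1/22)*(4799/90) = ((1/22)*(-1))*(4799/90) = -1/22*4799/90 = -4799/1980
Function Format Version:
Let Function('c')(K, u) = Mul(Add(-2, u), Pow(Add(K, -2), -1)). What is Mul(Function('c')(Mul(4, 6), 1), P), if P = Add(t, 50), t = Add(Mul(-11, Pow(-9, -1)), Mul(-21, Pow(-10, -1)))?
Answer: Rational(-4799, 1980) ≈ -2.4237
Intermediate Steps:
t = Rational(299, 90) (t = Add(Mul(-11, Rational(-1, 9)), Mul(-21, Rational(-1, 10))) = Add(Rational(11, 9), Rational(21, 10)) = Rational(299, 90) ≈ 3.3222)
Function('c')(K, u) = Mul(Pow(Add(-2, K), -1), Add(-2, u)) (Function('c')(K, u) = Mul(Add(-2, u), Pow(Add(-2, K), -1)) = Mul(Pow(Add(-2, K), -1), Add(-2, u)))
P = Rational(4799, 90) (P = Add(Rational(299, 90), 50) = Rational(4799, 90) ≈ 53.322)
Mul(Function('c')(Mul(4, 6), 1), P) = Mul(Mul(Pow(Add(-2, Mul(4, 6)), -1), Add(-2, 1)), Rational(4799, 90)) = Mul(Mul(Pow(Add(-2, 24), -1), -1), Rational(4799, 90)) = Mul(Mul(Pow(22, -1), -1), Rational(4799, 90)) = Mul(Mul(Rational(1, 22), -1), Rational(4799, 90)) = Mul(Rational(-1, 22), Rational(4799, 90)) = Rational(-4799, 1980)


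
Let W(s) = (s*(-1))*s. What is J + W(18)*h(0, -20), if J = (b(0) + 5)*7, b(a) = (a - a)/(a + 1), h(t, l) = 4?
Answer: -1261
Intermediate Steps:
b(a) = 0 (b(a) = 0/(1 + a) = 0)
W(s) = -s² (W(s) = (-s)*s = -s²)
J = 35 (J = (0 + 5)*7 = 5*7 = 35)
J + W(18)*h(0, -20) = 35 - 1*18²*4 = 35 - 1*324*4 = 35 - 324*4 = 35 - 1296 = -1261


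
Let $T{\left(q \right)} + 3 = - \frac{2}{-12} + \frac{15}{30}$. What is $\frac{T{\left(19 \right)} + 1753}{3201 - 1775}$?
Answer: $\frac{2626}{2139} \approx 1.2277$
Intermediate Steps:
$T{\left(q \right)} = - \frac{7}{3}$ ($T{\left(q \right)} = -3 + \left(- \frac{2}{-12} + \frac{15}{30}\right) = -3 + \left(\left(-2\right) \left(- \frac{1}{12}\right) + 15 \cdot \frac{1}{30}\right) = -3 + \left(\frac{1}{6} + \frac{1}{2}\right) = -3 + \frac{2}{3} = - \frac{7}{3}$)
$\frac{T{\left(19 \right)} + 1753}{3201 - 1775} = \frac{- \frac{7}{3} + 1753}{3201 - 1775} = \frac{5252}{3 \cdot 1426} = \frac{5252}{3} \cdot \frac{1}{1426} = \frac{2626}{2139}$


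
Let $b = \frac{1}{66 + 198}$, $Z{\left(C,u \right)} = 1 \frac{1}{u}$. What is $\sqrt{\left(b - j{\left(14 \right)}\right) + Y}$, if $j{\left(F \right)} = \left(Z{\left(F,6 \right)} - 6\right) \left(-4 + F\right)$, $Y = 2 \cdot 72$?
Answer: $\frac{\sqrt{3525522}}{132} \approx 14.225$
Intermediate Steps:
$Z{\left(C,u \right)} = \frac{1}{u}$
$Y = 144$
$j{\left(F \right)} = \frac{70}{3} - \frac{35 F}{6}$ ($j{\left(F \right)} = \left(\frac{1}{6} - 6\right) \left(-4 + F\right) = - \frac{35 \left(-4 + F\right)}{6} = \frac{70}{3} - \frac{35 F}{6}$)
$b = \frac{1}{264} \approx 0.0037879$
$\sqrt{\left(b - j{\left(14 \right)}\right) + Y} = \sqrt{\left(\frac{1}{264} - \left(\frac{70}{3} - \frac{245}{3}\right)\right) + 144} = \sqrt{\left(\frac{1}{264} - - \frac{175}{3}\right) + 144} = \sqrt{\left(\frac{1}{264} + \frac{175}{3}\right) + 144} = \sqrt{\frac{15401}{264} + 144} = \sqrt{\frac{53417}{264}} = \frac{\sqrt{3525522}}{132}$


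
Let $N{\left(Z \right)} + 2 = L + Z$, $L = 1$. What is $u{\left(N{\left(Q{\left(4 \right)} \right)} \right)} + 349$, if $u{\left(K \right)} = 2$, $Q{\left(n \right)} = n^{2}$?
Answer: $351$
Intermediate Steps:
$N{\left(Z \right)} = -1 + Z$ ($N{\left(Z \right)} = -2 + \left(1 + Z\right) = -1 + Z$)
$u{\left(N{\left(Q{\left(4 \right)} \right)} \right)} + 349 = 2 + 349 = 351$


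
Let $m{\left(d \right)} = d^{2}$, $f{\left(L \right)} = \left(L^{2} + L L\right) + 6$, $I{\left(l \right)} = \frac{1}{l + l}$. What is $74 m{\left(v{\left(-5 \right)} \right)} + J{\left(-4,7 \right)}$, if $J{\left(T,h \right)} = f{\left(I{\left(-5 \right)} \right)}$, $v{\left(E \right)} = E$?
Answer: $\frac{92801}{50} \approx 1856.0$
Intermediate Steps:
$I{\left(l \right)} = \frac{1}{2 l}$
$f{\left(L \right)} = 6 + 2 L^{2}$ ($f{\left(L \right)} = \left(L^{2} + L^{2}\right) + 6 = 2 L^{2} + 6 = 6 + 2 L^{2}$)
$J{\left(T,h \right)} = \frac{301}{50}$ ($J{\left(T,h \right)} = 6 + 2 \left(\frac{1}{2 \left(-5\right)}\right)^{2} = 6 + 2 \left(\frac{1}{2} \left(- \frac{1}{5}\right)\right)^{2} = 6 + 2 \left(- \frac{1}{10}\right)^{2} = 6 + 2 \cdot \frac{1}{100} = 6 + \frac{1}{50} = \frac{301}{50}$)
$74 m{\left(v{\left(-5 \right)} \right)} + J{\left(-4,7 \right)} = 74 \left(-5\right)^{2} + \frac{301}{50} = 74 \cdot 25 + \frac{301}{50} = 1850 + \frac{301}{50} = \frac{92801}{50}$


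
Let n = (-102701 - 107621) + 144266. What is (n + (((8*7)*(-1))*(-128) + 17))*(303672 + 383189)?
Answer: -40436193931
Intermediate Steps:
n = -66056 (n = -210322 + 144266 = -66056)
(n + (((8*7)*(-1))*(-128) + 17))*(303672 + 383189) = (-66056 + (((8*7)*(-1))*(-128) + 17))*(303672 + 383189) = (-66056 + ((56*(-1))*(-128) + 17))*686861 = (-66056 + (-56*(-128) + 17))*686861 = (-66056 + (7168 + 17))*686861 = (-66056 + 7185)*686861 = -58871*686861 = -40436193931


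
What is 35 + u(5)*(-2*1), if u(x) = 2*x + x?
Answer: 5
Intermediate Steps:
u(x) = 3*x
35 + u(5)*(-2*1) = 35 + (3*5)*(-2*1) = 35 + 15*(-2) = 35 - 30 = 5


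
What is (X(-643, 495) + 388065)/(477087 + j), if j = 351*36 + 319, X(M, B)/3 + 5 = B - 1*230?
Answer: 388845/490042 ≈ 0.79349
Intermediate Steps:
X(M, B) = -705 + 3*B (X(M, B) = -15 + 3*(B - 1*230) = -15 + 3*(B - 230) = -15 + 3*(-230 + B) = -15 + (-690 + 3*B) = -705 + 3*B)
j = 12955 (j = 12636 + 319 = 12955)
(X(-643, 495) + 388065)/(477087 + j) = ((-705 + 3*495) + 388065)/(477087 + 12955) = ((-705 + 1485) + 388065)/490042 = (780 + 388065)*(1/490042) = 388845*(1/490042) = 388845/490042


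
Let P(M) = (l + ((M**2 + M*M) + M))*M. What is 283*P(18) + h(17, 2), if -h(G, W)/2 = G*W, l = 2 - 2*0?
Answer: 3402724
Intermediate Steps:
l = 2 (l = 2 + 0 = 2)
h(G, W) = -2*G*W
P(M) = M*(2 + M + 2*M**2) (P(M) = (2 + ((M**2 + M*M) + M))*M = (2 + ((M**2 + M**2) + M))*M = (2 + (2*M**2 + M))*M = (2 + (M + 2*M**2))*M = (2 + M + 2*M**2)*M = M*(2 + M + 2*M**2))
283*P(18) + h(17, 2) = 283*(18*(2 + 18 + 2*18**2)) - 2*17*2 = 283*(18*(2 + 18 + 2*324)) - 68 = 283*(18*(2 + 18 + 648)) - 68 = 283*(18*668) - 68 = 283*12024 - 68 = 3402792 - 68 = 3402724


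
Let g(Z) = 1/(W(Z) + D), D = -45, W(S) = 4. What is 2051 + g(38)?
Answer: 84090/41 ≈ 2051.0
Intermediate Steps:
g(Z) = -1/41 (g(Z) = 1/(4 - 45) = 1/(-41) = -1/41)
2051 + g(38) = 2051 - 1/41 = 84090/41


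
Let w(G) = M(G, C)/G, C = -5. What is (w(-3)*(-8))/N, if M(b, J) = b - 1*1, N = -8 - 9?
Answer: 32/51 ≈ 0.62745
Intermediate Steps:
N = -17
M(b, J) = -1 + b (M(b, J) = b - 1 = -1 + b)
w(G) = (-1 + G)/G
(w(-3)*(-8))/N = (((-1 - 3)/(-3))*(-8))/(-17) = (-⅓*(-4)*(-8))*(-1/17) = ((4/3)*(-8))*(-1/17) = -32/3*(-1/17) = 32/51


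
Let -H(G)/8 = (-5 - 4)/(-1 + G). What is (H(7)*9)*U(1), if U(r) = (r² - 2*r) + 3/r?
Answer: 216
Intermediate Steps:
U(r) = r² - 2*r + 3/r
H(G) = 72/(-1 + G) (H(G) = -8*(-5 - 4)/(-1 + G) = -(-72)/(-1 + G) = 72/(-1 + G))
(H(7)*9)*U(1) = ((72/(-1 + 7))*9)*((3 + 1²*(-2 + 1))/1) = ((72/6)*9)*(1*(3 + 1*(-1))) = ((72*(⅙))*9)*(1*(3 - 1)) = (12*9)*(1*2) = 108*2 = 216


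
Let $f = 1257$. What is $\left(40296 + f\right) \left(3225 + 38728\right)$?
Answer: $1743273009$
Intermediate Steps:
$\left(40296 + f\right) \left(3225 + 38728\right) = \left(40296 + 1257\right) \left(3225 + 38728\right) = 41553 \cdot 41953 = 1743273009$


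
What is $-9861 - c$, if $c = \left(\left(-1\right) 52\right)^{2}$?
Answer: $-12565$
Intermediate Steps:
$c = 2704$ ($c = \left(-52\right)^{2} = 2704$)
$-9861 - c = -9861 - 2704 = -12565$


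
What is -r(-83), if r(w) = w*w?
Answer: -6889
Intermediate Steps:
r(w) = w²
-r(-83) = -1*(-83)² = -1*6889 = -6889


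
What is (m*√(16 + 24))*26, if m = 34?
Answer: 1768*√10 ≈ 5590.9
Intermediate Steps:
(m*√(16 + 24))*26 = (34*√(16 + 24))*26 = (34*√40)*26 = (34*(2*√10))*26 = (68*√10)*26 = 1768*√10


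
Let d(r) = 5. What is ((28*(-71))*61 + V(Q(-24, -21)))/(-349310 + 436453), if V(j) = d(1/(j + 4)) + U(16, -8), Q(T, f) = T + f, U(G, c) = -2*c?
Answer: -17321/12449 ≈ -1.3914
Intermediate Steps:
V(j) = 21 (V(j) = 5 - 2*(-8) = 5 + 16 = 21)
((28*(-71))*61 + V(Q(-24, -21)))/(-349310 + 436453) = ((28*(-71))*61 + 21)/(-349310 + 436453) = (-1988*61 + 21)/87143 = (-121268 + 21)*(1/87143) = -121247*1/87143 = -17321/12449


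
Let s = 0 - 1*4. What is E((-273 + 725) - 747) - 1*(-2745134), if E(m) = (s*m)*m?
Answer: 2397034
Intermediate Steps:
s = -4 (s = 0 - 4 = -4)
E(m) = -4*m**2 (E(m) = (-4*m)*m = -4*m**2)
E((-273 + 725) - 747) - 1*(-2745134) = -4*((-273 + 725) - 747)**2 - 1*(-2745134) = -4*(452 - 747)**2 + 2745134 = -4*(-295)**2 + 2745134 = -4*87025 + 2745134 = -348100 + 2745134 = 2397034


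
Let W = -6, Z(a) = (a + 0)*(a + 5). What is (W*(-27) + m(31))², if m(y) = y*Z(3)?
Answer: 820836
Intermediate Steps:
Z(a) = a*(5 + a)
m(y) = 24*y (m(y) = y*(3*(5 + 3)) = y*(3*8) = y*24 = 24*y)
(W*(-27) + m(31))² = (-6*(-27) + 24*31)² = (162 + 744)² = 906² = 820836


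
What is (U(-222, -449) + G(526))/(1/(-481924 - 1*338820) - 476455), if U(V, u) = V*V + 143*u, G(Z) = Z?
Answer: 11816251368/391047582521 ≈ 0.030217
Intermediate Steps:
U(V, u) = V² + 143*u
(U(-222, -449) + G(526))/(1/(-481924 - 1*338820) - 476455) = (((-222)² + 143*(-449)) + 526)/(1/(-481924 - 1*338820) - 476455) = ((49284 - 64207) + 526)/(1/(-481924 - 338820) - 476455) = (-14923 + 526)/(1/(-820744) - 476455) = -14397/(-1/820744 - 476455) = -14397/(-391047582521/820744) = -14397*(-820744/391047582521) = 11816251368/391047582521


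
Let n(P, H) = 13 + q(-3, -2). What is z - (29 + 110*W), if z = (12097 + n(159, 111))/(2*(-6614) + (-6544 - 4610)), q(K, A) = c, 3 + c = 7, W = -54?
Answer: 72054944/12191 ≈ 5910.5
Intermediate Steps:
c = 4 (c = -3 + 7 = 4)
q(K, A) = 4
n(P, H) = 17 (n(P, H) = 13 + 4 = 17)
z = -6057/12191 (z = (12097 + 17)/(2*(-6614) + (-6544 - 4610)) = 12114/(-13228 - 11154) = 12114/(-24382) = 12114*(-1/24382) = -6057/12191 ≈ -0.49684)
z - (29 + 110*W) = -6057/12191 - (29 + 110*(-54)) = -6057/12191 - (29 - 5940) = -6057/12191 - 1*(-5911) = -6057/12191 + 5911 = 72054944/12191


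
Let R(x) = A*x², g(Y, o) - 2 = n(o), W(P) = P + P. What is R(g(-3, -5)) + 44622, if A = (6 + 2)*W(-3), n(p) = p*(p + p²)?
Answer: -416370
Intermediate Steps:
W(P) = 2*P
g(Y, o) = 2 + o²*(1 + o)
A = -48 (A = (6 + 2)*(2*(-3)) = 8*(-6) = -48)
R(x) = -48*x²
R(g(-3, -5)) + 44622 = -48*(2 + (-5)²*(1 - 5))² + 44622 = -48*(2 + 25*(-4))² + 44622 = -48*(2 - 100)² + 44622 = -48*(-98)² + 44622 = -48*9604 + 44622 = -460992 + 44622 = -416370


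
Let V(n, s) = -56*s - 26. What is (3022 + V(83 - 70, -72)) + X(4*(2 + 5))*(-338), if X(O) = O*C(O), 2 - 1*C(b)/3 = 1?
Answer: -21364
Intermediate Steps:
C(b) = 3 (C(b) = 6 - 3*1 = 6 - 3 = 3)
V(n, s) = -26 - 56*s
X(O) = 3*O (X(O) = O*3 = 3*O)
(3022 + V(83 - 70, -72)) + X(4*(2 + 5))*(-338) = (3022 + (-26 - 56*(-72))) + (3*(4*(2 + 5)))*(-338) = (3022 + (-26 + 4032)) + (3*(4*7))*(-338) = (3022 + 4006) + (3*28)*(-338) = 7028 + 84*(-338) = 7028 - 28392 = -21364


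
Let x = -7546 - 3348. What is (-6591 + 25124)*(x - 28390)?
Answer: -728050372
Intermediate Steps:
x = -10894
(-6591 + 25124)*(x - 28390) = (-6591 + 25124)*(-10894 - 28390) = 18533*(-39284) = -728050372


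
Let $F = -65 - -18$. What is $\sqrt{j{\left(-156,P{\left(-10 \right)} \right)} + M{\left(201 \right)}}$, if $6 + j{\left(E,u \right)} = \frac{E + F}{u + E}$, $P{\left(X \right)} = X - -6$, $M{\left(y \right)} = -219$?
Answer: $\frac{i \sqrt{357970}}{40} \approx 14.958 i$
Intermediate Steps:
$F = -47$ ($F = -65 + 18 = -47$)
$P{\left(X \right)} = 6 + X$ ($P{\left(X \right)} = X + 6 = 6 + X$)
$j{\left(E,u \right)} = -6 + \frac{-47 + E}{E + u}$ ($j{\left(E,u \right)} = -6 + \frac{E - 47}{u + E} = -6 + \frac{-47 + E}{E + u}$)
$\sqrt{j{\left(-156,P{\left(-10 \right)} \right)} + M{\left(201 \right)}} = \sqrt{\frac{-47 - 6 \left(6 - 10\right) - -780}{-156 + \left(6 - 10\right)} - 219} = \sqrt{\frac{-47 - -24 + 780}{-156 - 4} - 219} = \sqrt{\frac{-47 + 24 + 780}{-160} - 219} = \sqrt{\left(- \frac{1}{160}\right) 757 - 219} = \sqrt{- \frac{757}{160} - 219} = \sqrt{- \frac{35797}{160}} = \frac{i \sqrt{357970}}{40}$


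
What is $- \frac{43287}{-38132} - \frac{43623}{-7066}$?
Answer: $\frac{984649089}{134720356} \approx 7.3088$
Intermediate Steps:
$- \frac{43287}{-38132} - \frac{43623}{-7066} = \left(-43287\right) \left(- \frac{1}{38132}\right) - - \frac{43623}{7066} = \frac{43287}{38132} + \frac{43623}{7066} = \frac{984649089}{134720356}$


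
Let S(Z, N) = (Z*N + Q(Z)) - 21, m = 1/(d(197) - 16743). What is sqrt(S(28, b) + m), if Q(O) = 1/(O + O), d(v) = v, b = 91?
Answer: sqrt(135597103246262)/231644 ≈ 50.269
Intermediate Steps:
Q(O) = 1/(2*O)
m = -1/16546 (m = 1/(197 - 16743) = 1/(-16546) = -1/16546 ≈ -6.0438e-5)
S(Z, N) = -21 + 1/(2*Z) + N*Z (S(Z, N) = (Z*N + 1/(2*Z)) - 21 = (N*Z + 1/(2*Z)) - 21 = (1/(2*Z) + N*Z) - 21 = -21 + 1/(2*Z) + N*Z)
sqrt(S(28, b) + m) = sqrt((-21 + (1/2)/28 + 91*28) - 1/16546) = sqrt((-21 + (1/2)*(1/28) + 2548) - 1/16546) = sqrt((-21 + 1/56 + 2548) - 1/16546) = sqrt(141513/56 - 1/16546) = sqrt(1170737021/463288) = sqrt(135597103246262)/231644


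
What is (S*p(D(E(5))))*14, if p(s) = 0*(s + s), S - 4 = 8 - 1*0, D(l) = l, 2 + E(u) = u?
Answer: 0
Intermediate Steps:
E(u) = -2 + u
S = 12 (S = 4 + (8 - 1*0) = 4 + (8 + 0) = 4 + 8 = 12)
p(s) = 0 (p(s) = 0*(2*s) = 0)
(S*p(D(E(5))))*14 = (12*0)*14 = 0*14 = 0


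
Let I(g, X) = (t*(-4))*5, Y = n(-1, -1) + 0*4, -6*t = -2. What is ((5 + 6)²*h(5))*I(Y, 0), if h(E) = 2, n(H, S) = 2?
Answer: -4840/3 ≈ -1613.3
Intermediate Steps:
t = ⅓ (t = -⅙*(-2) = ⅓ ≈ 0.33333)
Y = 2 (Y = 2 + 0*4 = 2 + 0 = 2)
I(g, X) = -20/3 (I(g, X) = ((⅓)*(-4))*5 = -4/3*5 = -20/3)
((5 + 6)²*h(5))*I(Y, 0) = ((5 + 6)²*2)*(-20/3) = (11²*2)*(-20/3) = (121*2)*(-20/3) = 242*(-20/3) = -4840/3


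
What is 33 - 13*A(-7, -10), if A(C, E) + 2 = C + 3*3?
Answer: 33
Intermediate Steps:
A(C, E) = 7 + C (A(C, E) = -2 + (C + 3*3) = -2 + (C + 9) = -2 + (9 + C) = 7 + C)
33 - 13*A(-7, -10) = 33 - 13*(7 - 7) = 33 - 13*0 = 33 + 0 = 33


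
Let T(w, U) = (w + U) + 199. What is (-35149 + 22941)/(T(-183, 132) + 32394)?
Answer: -6104/16271 ≈ -0.37515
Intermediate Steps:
T(w, U) = 199 + U + w (T(w, U) = (U + w) + 199 = 199 + U + w)
(-35149 + 22941)/(T(-183, 132) + 32394) = (-35149 + 22941)/((199 + 132 - 183) + 32394) = -12208/(148 + 32394) = -12208/32542 = -12208*1/32542 = -6104/16271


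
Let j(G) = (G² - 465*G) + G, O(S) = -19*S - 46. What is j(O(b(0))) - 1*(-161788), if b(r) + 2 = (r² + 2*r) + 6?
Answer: 233280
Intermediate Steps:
b(r) = 4 + r² + 2*r (b(r) = -2 + ((r² + 2*r) + 6) = -2 + (6 + r² + 2*r) = 4 + r² + 2*r)
O(S) = -46 - 19*S
j(G) = G² - 464*G
j(O(b(0))) - 1*(-161788) = (-46 - 19*(4 + 0² + 2*0))*(-464 + (-46 - 19*(4 + 0² + 2*0))) - 1*(-161788) = (-46 - 19*(4 + 0 + 0))*(-464 + (-46 - 19*(4 + 0 + 0))) + 161788 = (-46 - 19*4)*(-464 + (-46 - 19*4)) + 161788 = (-46 - 76)*(-464 + (-46 - 76)) + 161788 = -122*(-464 - 122) + 161788 = -122*(-586) + 161788 = 71492 + 161788 = 233280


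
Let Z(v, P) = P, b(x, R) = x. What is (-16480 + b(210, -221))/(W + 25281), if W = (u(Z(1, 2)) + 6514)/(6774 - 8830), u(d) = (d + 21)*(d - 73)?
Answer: -6690224/10394571 ≈ -0.64363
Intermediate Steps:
u(d) = (-73 + d)*(21 + d) (u(d) = (21 + d)*(-73 + d) = (-73 + d)*(21 + d))
W = -4881/2056 (W = ((-1533 + 2² - 52*2) + 6514)/(6774 - 8830) = ((-1533 + 4 - 104) + 6514)/(-2056) = (-1633 + 6514)*(-1/2056) = 4881*(-1/2056) = -4881/2056 ≈ -2.3740)
(-16480 + b(210, -221))/(W + 25281) = (-16480 + 210)/(-4881/2056 + 25281) = -16270/51972855/2056 = -16270*2056/51972855 = -6690224/10394571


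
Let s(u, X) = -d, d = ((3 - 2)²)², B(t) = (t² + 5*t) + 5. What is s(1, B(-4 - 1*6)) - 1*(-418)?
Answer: 417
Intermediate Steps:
B(t) = 5 + t² + 5*t
d = 1 (d = (1²)² = 1² = 1)
s(u, X) = -1 (s(u, X) = -1*1 = -1)
s(1, B(-4 - 1*6)) - 1*(-418) = -1 - 1*(-418) = -1 + 418 = 417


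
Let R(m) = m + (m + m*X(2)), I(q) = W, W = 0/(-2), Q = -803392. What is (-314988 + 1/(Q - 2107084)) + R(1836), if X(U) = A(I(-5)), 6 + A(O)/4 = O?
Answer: -1034324960881/2910476 ≈ -3.5538e+5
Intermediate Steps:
W = 0 (W = 0*(-1/2) = 0)
I(q) = 0
A(O) = -24 + 4*O
X(U) = -24 (X(U) = -24 + 4*0 = -24 + 0 = -24)
R(m) = -22*m (R(m) = m + (m + m*(-24)) = m + (m - 24*m) = m - 23*m = -22*m)
(-314988 + 1/(Q - 2107084)) + R(1836) = (-314988 + 1/(-803392 - 2107084)) - 22*1836 = (-314988 + 1/(-2910476)) - 40392 = (-314988 - 1/2910476) - 40392 = -916765014289/2910476 - 40392 = -1034324960881/2910476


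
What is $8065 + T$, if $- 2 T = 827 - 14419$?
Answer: $14861$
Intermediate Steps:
$T = 6796$ ($T = - \frac{827 - 14419}{2} = \left(- \frac{1}{2}\right) \left(-13592\right) = 6796$)
$8065 + T = 8065 + 6796 = 14861$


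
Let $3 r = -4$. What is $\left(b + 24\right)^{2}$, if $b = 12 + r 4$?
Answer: $\frac{8464}{9} \approx 940.44$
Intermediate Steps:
$r = - \frac{4}{3}$ ($r = \frac{1}{3} \left(-4\right) = - \frac{4}{3} \approx -1.3333$)
$b = \frac{20}{3}$ ($b = 12 - \frac{16}{3} = \frac{20}{3} \approx 6.6667$)
$\left(b + 24\right)^{2} = \left(\frac{20}{3} + 24\right)^{2} = \left(\frac{92}{3}\right)^{2} = \frac{8464}{9}$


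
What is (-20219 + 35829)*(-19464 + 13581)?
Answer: -91833630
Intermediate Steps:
(-20219 + 35829)*(-19464 + 13581) = 15610*(-5883) = -91833630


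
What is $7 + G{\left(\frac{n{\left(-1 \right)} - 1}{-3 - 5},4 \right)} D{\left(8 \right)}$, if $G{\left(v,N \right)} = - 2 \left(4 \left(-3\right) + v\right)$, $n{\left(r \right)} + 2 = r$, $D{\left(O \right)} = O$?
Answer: $191$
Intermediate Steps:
$n{\left(r \right)} = -2 + r$
$G{\left(v,N \right)} = 24 - 2 v$ ($G{\left(v,N \right)} = - 2 \left(-12 + v\right) = 24 - 2 v$)
$7 + G{\left(\frac{n{\left(-1 \right)} - 1}{-3 - 5},4 \right)} D{\left(8 \right)} = 7 + \left(24 - 2 \frac{\left(-2 - 1\right) - 1}{-3 - 5}\right) 8 = 7 + \left(24 - 2 \frac{-3 - 1}{-8}\right) 8 = 7 + \left(24 - 2 \left(\left(-4\right) \left(- \frac{1}{8}\right)\right)\right) 8 = 7 + \left(24 - 1\right) 8 = 7 + 23 \cdot 8 = 7 + 184 = 191$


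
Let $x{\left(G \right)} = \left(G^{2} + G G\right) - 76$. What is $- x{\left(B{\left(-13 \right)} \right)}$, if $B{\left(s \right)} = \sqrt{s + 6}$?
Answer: $90$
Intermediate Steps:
$B{\left(s \right)} = \sqrt{6 + s}$
$x{\left(G \right)} = -76 + 2 G^{2}$ ($x{\left(G \right)} = \left(G^{2} + G^{2}\right) - 76 = 2 G^{2} - 76 = -76 + 2 G^{2}$)
$- x{\left(B{\left(-13 \right)} \right)} = - (-76 + 2 \left(\sqrt{6 - 13}\right)^{2}) = - (-76 + 2 \left(\sqrt{-7}\right)^{2}) = - (-76 + 2 \left(i \sqrt{7}\right)^{2}) = - (-76 + 2 \left(-7\right)) = - (-76 - 14) = \left(-1\right) \left(-90\right) = 90$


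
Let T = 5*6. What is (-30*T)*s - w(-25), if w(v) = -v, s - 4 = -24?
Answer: 17975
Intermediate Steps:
T = 30
s = -20 (s = 4 - 24 = -20)
(-30*T)*s - w(-25) = -30*30*(-20) - (-1)*(-25) = -900*(-20) - 1*25 = 18000 - 25 = 17975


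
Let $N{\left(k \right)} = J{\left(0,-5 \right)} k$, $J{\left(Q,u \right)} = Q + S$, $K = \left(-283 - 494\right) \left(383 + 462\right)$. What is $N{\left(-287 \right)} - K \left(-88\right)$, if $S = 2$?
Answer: $-57778294$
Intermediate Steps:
$K = -656565$ ($K = \left(-777\right) 845 = -656565$)
$J{\left(Q,u \right)} = 2 + Q$ ($J{\left(Q,u \right)} = Q + 2 = 2 + Q$)
$N{\left(k \right)} = 2 k$ ($N{\left(k \right)} = \left(2 + 0\right) k = 2 k$)
$N{\left(-287 \right)} - K \left(-88\right) = 2 \left(-287\right) - \left(-656565\right) \left(-88\right) = -574 - 57777720 = -57778294$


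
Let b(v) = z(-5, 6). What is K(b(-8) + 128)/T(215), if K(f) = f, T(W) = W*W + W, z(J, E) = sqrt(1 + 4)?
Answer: 16/5805 + sqrt(5)/46440 ≈ 0.0028044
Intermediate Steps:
z(J, E) = sqrt(5)
b(v) = sqrt(5)
T(W) = W + W**2 (T(W) = W**2 + W = W + W**2)
K(b(-8) + 128)/T(215) = (sqrt(5) + 128)/((215*(1 + 215))) = (128 + sqrt(5))/((215*216)) = (128 + sqrt(5))/46440 = (128 + sqrt(5))*(1/46440) = 16/5805 + sqrt(5)/46440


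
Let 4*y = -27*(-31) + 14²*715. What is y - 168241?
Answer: -531987/4 ≈ -1.3300e+5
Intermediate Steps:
y = 140977/4 (y = (-27*(-31) + 14²*715)/4 = (837 + 196*715)/4 = (837 + 140140)/4 = (¼)*140977 = 140977/4 ≈ 35244.)
y - 168241 = 140977/4 - 168241 = -531987/4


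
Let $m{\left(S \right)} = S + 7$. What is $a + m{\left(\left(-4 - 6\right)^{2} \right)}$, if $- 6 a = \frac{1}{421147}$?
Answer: $\frac{270376373}{2526882} \approx 107.0$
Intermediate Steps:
$m{\left(S \right)} = 7 + S$
$a = - \frac{1}{2526882}$ ($a = - \frac{1}{6 \cdot 421147} = \left(- \frac{1}{6}\right) \frac{1}{421147} = - \frac{1}{2526882} \approx -3.9574 \cdot 10^{-7}$)
$a + m{\left(\left(-4 - 6\right)^{2} \right)} = - \frac{1}{2526882} + \left(7 + \left(-4 - 6\right)^{2}\right) = - \frac{1}{2526882} + \left(7 + \left(-10\right)^{2}\right) = - \frac{1}{2526882} + \left(7 + 100\right) = - \frac{1}{2526882} + 107 = \frac{270376373}{2526882}$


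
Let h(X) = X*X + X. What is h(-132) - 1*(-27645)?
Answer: 44937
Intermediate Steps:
h(X) = X + X**2 (h(X) = X**2 + X = X + X**2)
h(-132) - 1*(-27645) = -132*(1 - 132) - 1*(-27645) = -132*(-131) + 27645 = 17292 + 27645 = 44937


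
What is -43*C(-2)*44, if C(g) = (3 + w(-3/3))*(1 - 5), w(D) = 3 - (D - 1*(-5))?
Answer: 15136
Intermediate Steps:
w(D) = -2 - D (w(D) = 3 - (D + 5) = 3 - (5 + D) = 3 + (-5 - D) = -2 - D)
C(g) = -8 (C(g) = (3 + (-2 - (-3)/3))*(1 - 5) = (3 + (-2 - (-3)/3))*(-4) = (3 + (-2 - 1*(-1)))*(-4) = (3 + (-2 + 1))*(-4) = (3 - 1)*(-4) = 2*(-4) = -8)
-43*C(-2)*44 = -43*(-8)*44 = 344*44 = 15136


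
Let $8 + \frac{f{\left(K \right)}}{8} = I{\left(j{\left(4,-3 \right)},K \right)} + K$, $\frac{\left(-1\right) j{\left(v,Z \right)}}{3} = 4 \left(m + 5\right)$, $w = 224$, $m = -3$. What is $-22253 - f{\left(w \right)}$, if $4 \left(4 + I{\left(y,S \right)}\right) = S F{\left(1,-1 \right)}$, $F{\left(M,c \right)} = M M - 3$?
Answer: $-23053$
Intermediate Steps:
$F{\left(M,c \right)} = -3 + M^{2}$ ($F{\left(M,c \right)} = M^{2} - 3 = -3 + M^{2}$)
$j{\left(v,Z \right)} = -24$ ($j{\left(v,Z \right)} = - 3 \cdot 4 \left(-3 + 5\right) = - 3 \cdot 4 \cdot 2 = \left(-3\right) 8 = -24$)
$I{\left(y,S \right)} = -4 - \frac{S}{2}$ ($I{\left(y,S \right)} = -4 + \frac{S \left(-3 + 1^{2}\right)}{4} = -4 + \frac{S \left(-3 + 1\right)}{4} = -4 + \frac{S \left(-2\right)}{4} = -4 + \frac{\left(-2\right) S}{4} = -4 - \frac{S}{2}$)
$f{\left(K \right)} = -96 + 4 K$ ($f{\left(K \right)} = -64 + 8 \left(\left(-4 - \frac{K}{2}\right) + K\right) = -64 + 8 \left(-4 + \frac{K}{2}\right) = -64 + \left(-32 + 4 K\right) = -96 + 4 K$)
$-22253 - f{\left(w \right)} = -22253 - \left(-96 + 4 \cdot 224\right) = -22253 - \left(-96 + 896\right) = -22253 - 800 = -23053$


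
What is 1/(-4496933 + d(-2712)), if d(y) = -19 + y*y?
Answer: 1/2857992 ≈ 3.4990e-7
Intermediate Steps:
d(y) = -19 + y²
1/(-4496933 + d(-2712)) = 1/(-4496933 + (-19 + (-2712)²)) = 1/(-4496933 + (-19 + 7354944)) = 1/(-4496933 + 7354925) = 1/2857992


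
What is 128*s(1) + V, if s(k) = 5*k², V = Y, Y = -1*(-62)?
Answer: 702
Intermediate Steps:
Y = 62
V = 62
128*s(1) + V = 128*(5*1²) + 62 = 128*(5*1) + 62 = 128*5 + 62 = 640 + 62 = 702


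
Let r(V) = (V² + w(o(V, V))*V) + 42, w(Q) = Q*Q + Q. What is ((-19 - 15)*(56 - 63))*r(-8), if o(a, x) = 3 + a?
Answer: -12852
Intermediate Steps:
w(Q) = Q + Q² (w(Q) = Q² + Q = Q + Q²)
r(V) = 42 + V² + V*(3 + V)*(4 + V) (r(V) = (V² + ((3 + V)*(1 + (3 + V)))*V) + 42 = (V² + ((3 + V)*(4 + V))*V) + 42 = (V² + V*(3 + V)*(4 + V)) + 42 = 42 + V² + V*(3 + V)*(4 + V))
((-19 - 15)*(56 - 63))*r(-8) = ((-19 - 15)*(56 - 63))*(42 + (-8)² - 8*(3 - 8)*(4 - 8)) = (-34*(-7))*(42 + 64 - 8*(-5)*(-4)) = 238*(42 + 64 - 160) = 238*(-54) = -12852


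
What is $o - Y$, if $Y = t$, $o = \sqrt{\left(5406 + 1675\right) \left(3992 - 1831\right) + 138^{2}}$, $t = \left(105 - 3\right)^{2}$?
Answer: $-10404 + \sqrt{15321085} \approx -6489.8$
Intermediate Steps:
$t = 10404$ ($t = 102^{2} = 10404$)
$o = \sqrt{15321085}$ ($o = \sqrt{7081 \cdot 2161 + 19044} = \sqrt{15302041 + 19044} = \sqrt{15321085} \approx 3914.2$)
$Y = 10404$
$o - Y = \sqrt{15321085} - 10404 = -10404 + \sqrt{15321085}$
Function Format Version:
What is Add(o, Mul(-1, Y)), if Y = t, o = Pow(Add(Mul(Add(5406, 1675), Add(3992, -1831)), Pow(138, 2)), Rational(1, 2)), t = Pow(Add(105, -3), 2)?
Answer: Add(-10404, Pow(15321085, Rational(1, 2))) ≈ -6489.8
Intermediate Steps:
t = 10404 (t = Pow(102, 2) = 10404)
o = Pow(15321085, Rational(1, 2)) (o = Pow(Add(Mul(7081, 2161), 19044), Rational(1, 2)) = Pow(Add(15302041, 19044), Rational(1, 2)) = Pow(15321085, Rational(1, 2)) ≈ 3914.2)
Y = 10404
Add(o, Mul(-1, Y)) = Add(Pow(15321085, Rational(1, 2)), Mul(-1, 10404)) = Add(Pow(15321085, Rational(1, 2)), -10404) = Add(-10404, Pow(15321085, Rational(1, 2)))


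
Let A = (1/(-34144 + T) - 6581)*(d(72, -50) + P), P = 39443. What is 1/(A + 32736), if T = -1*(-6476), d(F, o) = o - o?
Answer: -27668/7180998328639 ≈ -3.8529e-9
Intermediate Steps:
d(F, o) = 0
T = 6476
A = -7181904068287/27668 (A = (1/(-34144 + 6476) - 6581)*(0 + 39443) = (1/(-27668) - 6581)*39443 = (-1/27668 - 6581)*39443 = -182083109/27668*39443 = -7181904068287/27668 ≈ -2.5957e+8)
1/(A + 32736) = 1/(-7181904068287/27668 + 32736) = 1/(-7180998328639/27668) = -27668/7180998328639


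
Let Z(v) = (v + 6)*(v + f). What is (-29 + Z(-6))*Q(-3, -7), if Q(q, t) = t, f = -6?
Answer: 203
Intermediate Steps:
Z(v) = (-6 + v)*(6 + v) (Z(v) = (v + 6)*(v - 6) = (6 + v)*(-6 + v) = (-6 + v)*(6 + v))
(-29 + Z(-6))*Q(-3, -7) = (-29 + (-36 + (-6)²))*(-7) = (-29 + (-36 + 36))*(-7) = (-29 + 0)*(-7) = -29*(-7) = 203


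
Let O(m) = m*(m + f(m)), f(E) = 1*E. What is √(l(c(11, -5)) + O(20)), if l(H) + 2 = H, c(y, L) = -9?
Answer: √789 ≈ 28.089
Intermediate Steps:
f(E) = E
O(m) = 2*m² (O(m) = m*(m + m) = m*(2*m) = 2*m²)
l(H) = -2 + H
√(l(c(11, -5)) + O(20)) = √((-2 - 9) + 2*20²) = √(-11 + 2*400) = √(-11 + 800) = √789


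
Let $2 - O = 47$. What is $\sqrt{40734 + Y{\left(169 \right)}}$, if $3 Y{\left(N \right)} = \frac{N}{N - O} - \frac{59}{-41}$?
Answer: $\frac{\sqrt{28222972286766}}{26322} \approx 201.83$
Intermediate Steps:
$O = -45$ ($O = 2 - 47 = -45$)
$Y{\left(N \right)} = \frac{59}{123} + \frac{N}{3 \left(45 + N\right)}$ ($Y{\left(N \right)} = \frac{\frac{N}{N - -45} - \frac{59}{-41}}{3} = \frac{\frac{N}{N + 45} - - \frac{59}{41}}{3} = \frac{\frac{N}{45 + N} + \frac{59}{41}}{3} = \frac{\frac{59}{41} + \frac{N}{45 + N}}{3} = \frac{59}{123} + \frac{N}{3 \left(45 + N\right)}$)
$\sqrt{40734 + Y{\left(169 \right)}} = \sqrt{40734 + \frac{5 \left(531 + 20 \cdot 169\right)}{123 \left(45 + 169\right)}} = \sqrt{40734 + \frac{5 \left(531 + 3380\right)}{123 \cdot 214}} = \sqrt{40734 + \frac{5}{123} \cdot \frac{1}{214} \cdot 3911} = \sqrt{40734 + \frac{19555}{26322}} = \sqrt{\frac{1072219903}{26322}} = \frac{\sqrt{28222972286766}}{26322}$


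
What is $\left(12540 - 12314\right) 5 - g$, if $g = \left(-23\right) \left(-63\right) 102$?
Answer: $-146668$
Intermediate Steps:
$g = 147798$ ($g = 1449 \cdot 102 = 147798$)
$\left(12540 - 12314\right) 5 - g = \left(12540 - 12314\right) 5 - 147798 = 226 \cdot 5 - 147798 = 1130 - 147798 = -146668$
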